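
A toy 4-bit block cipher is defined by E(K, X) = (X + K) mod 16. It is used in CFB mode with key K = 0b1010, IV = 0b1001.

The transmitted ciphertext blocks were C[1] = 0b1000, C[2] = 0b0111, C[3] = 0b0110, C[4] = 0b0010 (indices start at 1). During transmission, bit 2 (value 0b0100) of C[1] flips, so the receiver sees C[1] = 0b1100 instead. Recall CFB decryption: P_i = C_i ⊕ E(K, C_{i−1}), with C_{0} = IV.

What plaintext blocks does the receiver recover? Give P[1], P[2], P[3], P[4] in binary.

P[1] = 0b1111, P[2] = 0b0001, P[3] = 0b0111, P[4] = 0b0010

Only C[1] changed, to 0b1100. In CFB, a change in C_i flips the same bit in P_i and garbles P_{i+1}. Decrypting the received ciphertext:
P[1]: E(K, 0b1001) = 0b0011; 0b1100 ⊕ 0b0011 = 0b1111.
P[2]: E(K, 0b1100) = 0b0110; 0b0111 ⊕ 0b0110 = 0b0001.
P[3]: E(K, 0b0111) = 0b0001; 0b0110 ⊕ 0b0001 = 0b0111.
P[4]: E(K, 0b0110) = 0b0000; 0b0010 ⊕ 0b0000 = 0b0010.
Blocks that differ from the original plaintext: P[1], P[2].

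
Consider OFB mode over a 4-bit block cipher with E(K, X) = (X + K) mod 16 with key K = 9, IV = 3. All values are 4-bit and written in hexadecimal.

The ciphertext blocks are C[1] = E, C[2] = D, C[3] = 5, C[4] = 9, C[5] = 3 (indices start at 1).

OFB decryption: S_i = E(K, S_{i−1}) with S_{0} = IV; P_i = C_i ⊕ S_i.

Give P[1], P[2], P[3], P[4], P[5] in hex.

P[1]: S = E(K, 3) = C; E ⊕ C = 2.
P[2]: S = E(K, C) = 5; D ⊕ 5 = 8.
P[3]: S = E(K, 5) = E; 5 ⊕ E = B.
P[4]: S = E(K, E) = 7; 9 ⊕ 7 = E.
P[5]: S = E(K, 7) = 0; 3 ⊕ 0 = 3.

P[1] = 2, P[2] = 8, P[3] = B, P[4] = E, P[5] = 3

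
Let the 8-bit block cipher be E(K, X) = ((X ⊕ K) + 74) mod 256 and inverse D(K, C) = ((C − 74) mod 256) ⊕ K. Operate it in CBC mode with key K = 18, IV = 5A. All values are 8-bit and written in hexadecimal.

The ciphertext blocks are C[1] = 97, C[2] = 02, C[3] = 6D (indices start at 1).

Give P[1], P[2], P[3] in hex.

CBC decryption: P_i = D(K, C_i) ⊕ C_{i−1}, with C_{0} = IV.
P[1]: D(K, 97) = 3B; 3B ⊕ 5A = 61.
P[2]: D(K, 02) = 96; 96 ⊕ 97 = 01.
P[3]: D(K, 6D) = E1; E1 ⊕ 02 = E3.

P[1] = 61, P[2] = 01, P[3] = E3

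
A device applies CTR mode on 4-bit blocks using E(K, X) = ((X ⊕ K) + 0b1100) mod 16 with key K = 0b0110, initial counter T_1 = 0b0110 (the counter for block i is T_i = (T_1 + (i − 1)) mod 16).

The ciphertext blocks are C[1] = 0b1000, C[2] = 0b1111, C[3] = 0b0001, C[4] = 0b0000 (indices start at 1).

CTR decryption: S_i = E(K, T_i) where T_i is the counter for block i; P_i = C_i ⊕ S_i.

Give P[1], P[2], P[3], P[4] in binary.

P[1]: T = 0b0110, S = E(K, T) = 0b1100; 0b1000 ⊕ 0b1100 = 0b0100.
P[2]: T = 0b0111, S = E(K, T) = 0b1101; 0b1111 ⊕ 0b1101 = 0b0010.
P[3]: T = 0b1000, S = E(K, T) = 0b1010; 0b0001 ⊕ 0b1010 = 0b1011.
P[4]: T = 0b1001, S = E(K, T) = 0b1011; 0b0000 ⊕ 0b1011 = 0b1011.

P[1] = 0b0100, P[2] = 0b0010, P[3] = 0b1011, P[4] = 0b1011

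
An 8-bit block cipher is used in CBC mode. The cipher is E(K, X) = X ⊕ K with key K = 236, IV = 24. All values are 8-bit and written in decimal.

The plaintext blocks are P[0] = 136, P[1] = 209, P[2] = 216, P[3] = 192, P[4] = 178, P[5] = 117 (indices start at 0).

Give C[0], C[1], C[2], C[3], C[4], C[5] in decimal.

CBC encryption: C_i = E(K, P_i ⊕ C_{i−1}), with C_{−1} = IV.
C[0]: P[0] ⊕ 24 = 144; E(K, 144) = 124.
C[1]: P[1] ⊕ 124 = 173; E(K, 173) = 65.
C[2]: P[2] ⊕ 65 = 153; E(K, 153) = 117.
C[3]: P[3] ⊕ 117 = 181; E(K, 181) = 89.
C[4]: P[4] ⊕ 89 = 235; E(K, 235) = 7.
C[5]: P[5] ⊕ 7 = 114; E(K, 114) = 158.

C[0] = 124, C[1] = 65, C[2] = 117, C[3] = 89, C[4] = 7, C[5] = 158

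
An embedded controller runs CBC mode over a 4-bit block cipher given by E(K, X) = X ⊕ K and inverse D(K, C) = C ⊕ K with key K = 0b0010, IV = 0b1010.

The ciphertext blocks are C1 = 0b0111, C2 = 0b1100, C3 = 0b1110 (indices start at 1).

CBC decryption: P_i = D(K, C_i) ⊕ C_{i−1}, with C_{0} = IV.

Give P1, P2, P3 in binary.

P1: D(K, 0b0111) = 0b0101; 0b0101 ⊕ 0b1010 = 0b1111.
P2: D(K, 0b1100) = 0b1110; 0b1110 ⊕ 0b0111 = 0b1001.
P3: D(K, 0b1110) = 0b1100; 0b1100 ⊕ 0b1100 = 0b0000.

P1 = 0b1111, P2 = 0b1001, P3 = 0b0000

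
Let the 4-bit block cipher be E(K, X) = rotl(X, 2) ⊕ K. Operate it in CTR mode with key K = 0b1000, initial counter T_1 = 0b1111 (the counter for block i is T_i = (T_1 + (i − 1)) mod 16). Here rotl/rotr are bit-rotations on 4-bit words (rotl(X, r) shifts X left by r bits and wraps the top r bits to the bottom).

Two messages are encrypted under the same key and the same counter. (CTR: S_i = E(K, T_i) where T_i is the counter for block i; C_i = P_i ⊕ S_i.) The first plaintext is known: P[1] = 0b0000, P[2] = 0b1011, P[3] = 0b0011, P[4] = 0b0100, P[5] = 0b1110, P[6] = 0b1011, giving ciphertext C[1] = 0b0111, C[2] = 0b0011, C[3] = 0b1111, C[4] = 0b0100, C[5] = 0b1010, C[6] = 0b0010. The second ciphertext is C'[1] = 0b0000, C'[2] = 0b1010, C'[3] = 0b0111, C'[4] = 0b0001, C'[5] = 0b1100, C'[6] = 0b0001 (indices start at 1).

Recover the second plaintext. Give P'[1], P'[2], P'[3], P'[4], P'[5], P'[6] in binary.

In CTR with a reused counter, both messages share the same keystream S_i, so C_i ⊕ C'_i = P_i ⊕ P'_i and thus P'_i = P_i ⊕ C_i ⊕ C'_i.
P'[1]: 0b0000 ⊕ 0b0111 ⊕ 0b0000 = 0b0111.
P'[2]: 0b1011 ⊕ 0b0011 ⊕ 0b1010 = 0b0010.
P'[3]: 0b0011 ⊕ 0b1111 ⊕ 0b0111 = 0b1011.
P'[4]: 0b0100 ⊕ 0b0100 ⊕ 0b0001 = 0b0001.
P'[5]: 0b1110 ⊕ 0b1010 ⊕ 0b1100 = 0b1000.
P'[6]: 0b1011 ⊕ 0b0010 ⊕ 0b0001 = 0b1000.

P'[1] = 0b0111, P'[2] = 0b0010, P'[3] = 0b1011, P'[4] = 0b0001, P'[5] = 0b1000, P'[6] = 0b1000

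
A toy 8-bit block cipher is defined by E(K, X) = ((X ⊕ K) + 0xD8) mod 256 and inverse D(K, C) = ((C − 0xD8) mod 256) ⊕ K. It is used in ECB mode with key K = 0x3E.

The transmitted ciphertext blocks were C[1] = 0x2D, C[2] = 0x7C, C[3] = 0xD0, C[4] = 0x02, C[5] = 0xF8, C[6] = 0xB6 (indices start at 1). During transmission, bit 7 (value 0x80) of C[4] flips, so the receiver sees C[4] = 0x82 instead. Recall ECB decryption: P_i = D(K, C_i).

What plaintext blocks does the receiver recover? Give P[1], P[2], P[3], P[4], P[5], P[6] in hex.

Only C[4] changed, to 0x82. In ECB, a change in C_i affects only P_i. Decrypting the received ciphertext:
P[1]: D(K, 0x2D) = 0x6B.
P[2]: D(K, 0x7C) = 0x9A.
P[3]: D(K, 0xD0) = 0xC6.
P[4]: D(K, 0x82) = 0x94.
P[5]: D(K, 0xF8) = 0x1E.
P[6]: D(K, 0xB6) = 0xE0.
Blocks that differ from the original plaintext: P[4].

P[1] = 0x6B, P[2] = 0x9A, P[3] = 0xC6, P[4] = 0x94, P[5] = 0x1E, P[6] = 0xE0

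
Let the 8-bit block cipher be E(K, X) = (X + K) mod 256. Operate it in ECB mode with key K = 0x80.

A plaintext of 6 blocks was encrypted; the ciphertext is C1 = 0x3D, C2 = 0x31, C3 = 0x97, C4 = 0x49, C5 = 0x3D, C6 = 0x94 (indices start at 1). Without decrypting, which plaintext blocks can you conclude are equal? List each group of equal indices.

P1 = P5

ECB encrypts each block independently with the same key, so equal ciphertext blocks imply equal plaintext blocks.
C1 = C5 = 0x3D, so P1 = P5.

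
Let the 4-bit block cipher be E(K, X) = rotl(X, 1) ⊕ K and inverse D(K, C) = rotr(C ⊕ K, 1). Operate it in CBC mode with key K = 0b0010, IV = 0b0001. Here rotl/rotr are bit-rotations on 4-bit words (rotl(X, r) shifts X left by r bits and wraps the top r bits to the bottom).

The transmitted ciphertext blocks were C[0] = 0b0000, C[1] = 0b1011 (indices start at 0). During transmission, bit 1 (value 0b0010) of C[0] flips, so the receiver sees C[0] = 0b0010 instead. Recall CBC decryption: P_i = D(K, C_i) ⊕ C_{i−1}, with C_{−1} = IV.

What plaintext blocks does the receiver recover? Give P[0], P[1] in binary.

P[0] = 0b0001, P[1] = 0b1110

Only C[0] changed, to 0b0010. In CBC, a change in C_i garbles P_i and flips the same bit in P_{i+1}. Decrypting the received ciphertext:
P[0]: D(K, 0b0010) = 0b0000; 0b0000 ⊕ 0b0001 = 0b0001.
P[1]: D(K, 0b1011) = 0b1100; 0b1100 ⊕ 0b0010 = 0b1110.
Blocks that differ from the original plaintext: P[0], P[1].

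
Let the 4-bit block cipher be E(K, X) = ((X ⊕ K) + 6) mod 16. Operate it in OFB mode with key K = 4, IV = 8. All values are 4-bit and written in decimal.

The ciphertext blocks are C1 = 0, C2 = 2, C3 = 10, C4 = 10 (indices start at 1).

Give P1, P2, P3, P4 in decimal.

OFB decryption: S_i = E(K, S_{i−1}) with S_{0} = IV; P_i = C_i ⊕ S_i.
P1: S = E(K, 8) = 2; 0 ⊕ 2 = 2.
P2: S = E(K, 2) = 12; 2 ⊕ 12 = 14.
P3: S = E(K, 12) = 14; 10 ⊕ 14 = 4.
P4: S = E(K, 14) = 0; 10 ⊕ 0 = 10.

P1 = 2, P2 = 14, P3 = 4, P4 = 10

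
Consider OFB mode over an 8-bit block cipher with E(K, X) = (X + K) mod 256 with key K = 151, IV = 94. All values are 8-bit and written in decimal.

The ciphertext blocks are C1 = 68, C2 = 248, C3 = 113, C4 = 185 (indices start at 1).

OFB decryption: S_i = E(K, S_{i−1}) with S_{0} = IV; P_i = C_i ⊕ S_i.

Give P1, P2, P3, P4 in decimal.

P1: S = E(K, 94) = 245; 68 ⊕ 245 = 177.
P2: S = E(K, 245) = 140; 248 ⊕ 140 = 116.
P3: S = E(K, 140) = 35; 113 ⊕ 35 = 82.
P4: S = E(K, 35) = 186; 185 ⊕ 186 = 3.

P1 = 177, P2 = 116, P3 = 82, P4 = 3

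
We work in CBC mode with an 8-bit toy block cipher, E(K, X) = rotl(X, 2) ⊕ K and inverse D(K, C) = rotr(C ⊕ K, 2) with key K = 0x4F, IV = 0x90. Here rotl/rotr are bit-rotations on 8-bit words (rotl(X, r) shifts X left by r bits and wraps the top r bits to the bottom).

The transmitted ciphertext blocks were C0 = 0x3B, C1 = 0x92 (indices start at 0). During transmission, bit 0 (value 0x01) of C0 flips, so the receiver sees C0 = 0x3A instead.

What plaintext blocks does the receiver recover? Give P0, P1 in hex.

CBC decryption: P_i = D(K, C_i) ⊕ C_{i−1}, with C_{−1} = IV.
Only C0 changed, to 0x3A. In CBC, a change in C_i garbles P_i and flips the same bit in P_{i+1}. Decrypting the received ciphertext:
P0: D(K, 0x3A) = 0x5D; 0x5D ⊕ 0x90 = 0xCD.
P1: D(K, 0x92) = 0x77; 0x77 ⊕ 0x3A = 0x4D.
Blocks that differ from the original plaintext: P0, P1.

P0 = 0xCD, P1 = 0x4D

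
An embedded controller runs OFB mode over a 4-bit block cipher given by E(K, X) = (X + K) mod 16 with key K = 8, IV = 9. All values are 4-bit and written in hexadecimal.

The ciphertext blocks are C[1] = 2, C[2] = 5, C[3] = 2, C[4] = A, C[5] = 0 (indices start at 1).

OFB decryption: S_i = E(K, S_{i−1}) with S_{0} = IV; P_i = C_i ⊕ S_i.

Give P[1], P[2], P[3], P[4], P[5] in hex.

P[1] = 3, P[2] = C, P[3] = 3, P[4] = 3, P[5] = 1

P[1]: S = E(K, 9) = 1; 2 ⊕ 1 = 3.
P[2]: S = E(K, 1) = 9; 5 ⊕ 9 = C.
P[3]: S = E(K, 9) = 1; 2 ⊕ 1 = 3.
P[4]: S = E(K, 1) = 9; A ⊕ 9 = 3.
P[5]: S = E(K, 9) = 1; 0 ⊕ 1 = 1.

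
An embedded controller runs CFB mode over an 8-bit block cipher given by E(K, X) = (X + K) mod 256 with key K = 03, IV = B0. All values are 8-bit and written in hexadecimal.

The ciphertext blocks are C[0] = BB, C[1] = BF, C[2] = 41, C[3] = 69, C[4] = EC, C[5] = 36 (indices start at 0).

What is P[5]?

P[5] = D9

CFB decryption: P_i = C_i ⊕ E(K, C_{i−1}), with C_{−1} = IV.
P[5]: E(K, EC) = EF; 36 ⊕ EF = D9.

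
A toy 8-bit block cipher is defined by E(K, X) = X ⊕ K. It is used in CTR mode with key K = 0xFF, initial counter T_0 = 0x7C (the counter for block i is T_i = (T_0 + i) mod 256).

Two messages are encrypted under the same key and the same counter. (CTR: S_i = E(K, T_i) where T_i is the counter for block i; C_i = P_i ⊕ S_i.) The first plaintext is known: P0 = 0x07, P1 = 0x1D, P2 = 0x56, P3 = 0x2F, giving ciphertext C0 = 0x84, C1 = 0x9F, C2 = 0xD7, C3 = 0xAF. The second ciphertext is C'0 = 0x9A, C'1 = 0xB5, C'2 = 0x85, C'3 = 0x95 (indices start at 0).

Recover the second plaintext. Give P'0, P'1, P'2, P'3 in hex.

P'0 = 0x19, P'1 = 0x37, P'2 = 0x04, P'3 = 0x15

In CTR with a reused counter, both messages share the same keystream S_i, so C_i ⊕ C'_i = P_i ⊕ P'_i and thus P'_i = P_i ⊕ C_i ⊕ C'_i.
P'0: 0x07 ⊕ 0x84 ⊕ 0x9A = 0x19.
P'1: 0x1D ⊕ 0x9F ⊕ 0xB5 = 0x37.
P'2: 0x56 ⊕ 0xD7 ⊕ 0x85 = 0x04.
P'3: 0x2F ⊕ 0xAF ⊕ 0x95 = 0x15.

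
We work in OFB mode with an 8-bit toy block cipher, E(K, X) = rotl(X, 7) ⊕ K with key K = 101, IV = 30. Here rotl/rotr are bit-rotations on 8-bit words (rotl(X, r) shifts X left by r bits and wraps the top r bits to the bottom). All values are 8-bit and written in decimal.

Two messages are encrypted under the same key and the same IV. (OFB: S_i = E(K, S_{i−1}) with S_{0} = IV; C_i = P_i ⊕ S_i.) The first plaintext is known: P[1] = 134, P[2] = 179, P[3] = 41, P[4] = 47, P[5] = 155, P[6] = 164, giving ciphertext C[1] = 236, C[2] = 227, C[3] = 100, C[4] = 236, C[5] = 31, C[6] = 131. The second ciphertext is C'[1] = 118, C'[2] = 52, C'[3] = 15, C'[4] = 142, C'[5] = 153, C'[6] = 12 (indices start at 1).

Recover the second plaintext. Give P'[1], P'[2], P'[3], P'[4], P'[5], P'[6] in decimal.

P'[1] = 28, P'[2] = 100, P'[3] = 66, P'[4] = 77, P'[5] = 29, P'[6] = 43

In OFB with a reused IV, both messages share the same keystream S_i, so C_i ⊕ C'_i = P_i ⊕ P'_i and thus P'_i = P_i ⊕ C_i ⊕ C'_i.
P'[1]: 134 ⊕ 236 ⊕ 118 = 28.
P'[2]: 179 ⊕ 227 ⊕ 52 = 100.
P'[3]: 41 ⊕ 100 ⊕ 15 = 66.
P'[4]: 47 ⊕ 236 ⊕ 142 = 77.
P'[5]: 155 ⊕ 31 ⊕ 153 = 29.
P'[6]: 164 ⊕ 131 ⊕ 12 = 43.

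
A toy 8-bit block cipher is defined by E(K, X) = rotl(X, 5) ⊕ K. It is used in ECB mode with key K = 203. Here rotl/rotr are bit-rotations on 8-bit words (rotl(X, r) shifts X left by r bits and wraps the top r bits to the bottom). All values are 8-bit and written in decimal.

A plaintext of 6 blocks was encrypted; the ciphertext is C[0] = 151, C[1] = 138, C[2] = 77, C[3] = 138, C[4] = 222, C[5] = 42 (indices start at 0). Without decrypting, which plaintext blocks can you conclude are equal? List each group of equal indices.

ECB encrypts each block independently with the same key, so equal ciphertext blocks imply equal plaintext blocks.
C[1] = C[3] = 138, so P[1] = P[3].

P[1] = P[3]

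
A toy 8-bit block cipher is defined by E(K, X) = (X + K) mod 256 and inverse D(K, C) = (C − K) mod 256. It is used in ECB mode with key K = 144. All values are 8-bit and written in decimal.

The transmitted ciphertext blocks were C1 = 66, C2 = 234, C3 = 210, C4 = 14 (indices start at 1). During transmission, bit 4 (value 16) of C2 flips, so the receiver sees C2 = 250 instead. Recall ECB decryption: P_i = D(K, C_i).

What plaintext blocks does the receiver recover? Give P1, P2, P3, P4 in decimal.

Only C2 changed, to 250. In ECB, a change in C_i affects only P_i. Decrypting the received ciphertext:
P1: D(K, 66) = 178.
P2: D(K, 250) = 106.
P3: D(K, 210) = 66.
P4: D(K, 14) = 126.
Blocks that differ from the original plaintext: P2.

P1 = 178, P2 = 106, P3 = 66, P4 = 126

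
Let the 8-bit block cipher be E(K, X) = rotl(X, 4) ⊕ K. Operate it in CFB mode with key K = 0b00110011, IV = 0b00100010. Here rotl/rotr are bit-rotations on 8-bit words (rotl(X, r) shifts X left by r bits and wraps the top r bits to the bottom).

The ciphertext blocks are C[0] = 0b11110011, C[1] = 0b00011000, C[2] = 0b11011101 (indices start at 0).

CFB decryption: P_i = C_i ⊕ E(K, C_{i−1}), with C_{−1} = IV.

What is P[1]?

P[1] = 0b00010100

P[1]: E(K, 0b11110011) = 0b00001100; 0b00011000 ⊕ 0b00001100 = 0b00010100.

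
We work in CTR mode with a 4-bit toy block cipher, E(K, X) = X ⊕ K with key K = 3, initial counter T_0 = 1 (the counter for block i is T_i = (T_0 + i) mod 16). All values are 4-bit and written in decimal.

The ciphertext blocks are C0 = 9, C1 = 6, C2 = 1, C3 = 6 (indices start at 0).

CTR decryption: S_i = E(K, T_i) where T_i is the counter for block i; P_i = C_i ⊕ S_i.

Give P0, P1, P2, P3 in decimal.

P0: T = 1, S = E(K, T) = 2; 9 ⊕ 2 = 11.
P1: T = 2, S = E(K, T) = 1; 6 ⊕ 1 = 7.
P2: T = 3, S = E(K, T) = 0; 1 ⊕ 0 = 1.
P3: T = 4, S = E(K, T) = 7; 6 ⊕ 7 = 1.

P0 = 11, P1 = 7, P2 = 1, P3 = 1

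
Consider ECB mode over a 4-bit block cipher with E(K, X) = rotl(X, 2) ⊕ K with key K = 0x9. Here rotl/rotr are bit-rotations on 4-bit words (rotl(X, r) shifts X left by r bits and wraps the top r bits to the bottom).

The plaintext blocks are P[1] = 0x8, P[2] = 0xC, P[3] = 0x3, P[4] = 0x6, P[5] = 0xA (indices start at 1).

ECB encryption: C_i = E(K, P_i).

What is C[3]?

C[3]: E(K, 0x3) = 0x5.

C[3] = 0x5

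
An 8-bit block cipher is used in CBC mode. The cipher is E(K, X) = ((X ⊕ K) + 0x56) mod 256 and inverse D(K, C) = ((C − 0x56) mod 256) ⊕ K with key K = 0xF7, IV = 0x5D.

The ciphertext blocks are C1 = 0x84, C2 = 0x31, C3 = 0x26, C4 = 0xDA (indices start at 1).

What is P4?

P4 = 0x55

CBC decryption: P_i = D(K, C_i) ⊕ C_{i−1}, with C_{0} = IV.
P4: D(K, 0xDA) = 0x73; 0x73 ⊕ 0x26 = 0x55.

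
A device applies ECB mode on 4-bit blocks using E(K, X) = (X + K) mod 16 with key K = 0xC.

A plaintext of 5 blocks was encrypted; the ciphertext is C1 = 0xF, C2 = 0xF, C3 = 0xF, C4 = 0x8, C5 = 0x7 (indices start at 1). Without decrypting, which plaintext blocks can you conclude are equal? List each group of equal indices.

ECB encrypts each block independently with the same key, so equal ciphertext blocks imply equal plaintext blocks.
C1 = C2 = C3 = 0xF, so P1 = P2 = P3.

P1 = P2 = P3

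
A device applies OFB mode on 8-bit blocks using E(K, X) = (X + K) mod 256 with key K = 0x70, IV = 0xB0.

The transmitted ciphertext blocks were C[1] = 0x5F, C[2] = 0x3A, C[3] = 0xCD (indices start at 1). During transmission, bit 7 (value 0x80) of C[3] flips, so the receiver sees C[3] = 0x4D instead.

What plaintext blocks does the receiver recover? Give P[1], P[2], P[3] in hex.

P[1] = 0x7F, P[2] = 0xAA, P[3] = 0x4D

OFB decryption: S_i = E(K, S_{i−1}) with S_{0} = IV; P_i = C_i ⊕ S_i.
Only C[3] changed, to 0x4D. In OFB, a change in C_i flips the same bit in P_i only; the keystream is unaffected. Decrypting the received ciphertext:
P[1]: S = E(K, 0xB0) = 0x20; 0x5F ⊕ 0x20 = 0x7F.
P[2]: S = E(K, 0x20) = 0x90; 0x3A ⊕ 0x90 = 0xAA.
P[3]: S = E(K, 0x90) = 0x00; 0x4D ⊕ 0x00 = 0x4D.
Blocks that differ from the original plaintext: P[3].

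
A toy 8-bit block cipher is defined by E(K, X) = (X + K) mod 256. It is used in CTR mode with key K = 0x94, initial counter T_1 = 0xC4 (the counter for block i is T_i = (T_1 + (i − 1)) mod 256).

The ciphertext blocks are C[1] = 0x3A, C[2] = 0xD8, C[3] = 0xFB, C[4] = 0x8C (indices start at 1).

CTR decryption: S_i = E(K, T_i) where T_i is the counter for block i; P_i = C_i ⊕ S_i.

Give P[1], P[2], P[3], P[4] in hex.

P[1] = 0x62, P[2] = 0x81, P[3] = 0xA1, P[4] = 0xD7

P[1]: T = 0xC4, S = E(K, T) = 0x58; 0x3A ⊕ 0x58 = 0x62.
P[2]: T = 0xC5, S = E(K, T) = 0x59; 0xD8 ⊕ 0x59 = 0x81.
P[3]: T = 0xC6, S = E(K, T) = 0x5A; 0xFB ⊕ 0x5A = 0xA1.
P[4]: T = 0xC7, S = E(K, T) = 0x5B; 0x8C ⊕ 0x5B = 0xD7.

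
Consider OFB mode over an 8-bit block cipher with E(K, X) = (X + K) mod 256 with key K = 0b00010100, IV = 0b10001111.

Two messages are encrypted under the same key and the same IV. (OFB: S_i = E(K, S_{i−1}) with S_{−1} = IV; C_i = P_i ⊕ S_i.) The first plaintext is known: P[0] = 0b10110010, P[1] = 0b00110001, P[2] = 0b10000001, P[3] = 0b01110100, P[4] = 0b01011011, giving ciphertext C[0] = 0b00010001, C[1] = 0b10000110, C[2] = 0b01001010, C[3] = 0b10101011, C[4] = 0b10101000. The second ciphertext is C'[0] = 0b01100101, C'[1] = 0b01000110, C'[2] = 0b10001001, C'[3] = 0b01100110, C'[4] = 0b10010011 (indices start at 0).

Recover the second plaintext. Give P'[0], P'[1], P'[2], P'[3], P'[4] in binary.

P'[0] = 0b11000110, P'[1] = 0b11110001, P'[2] = 0b01000010, P'[3] = 0b10111001, P'[4] = 0b01100000

In OFB with a reused IV, both messages share the same keystream S_i, so C_i ⊕ C'_i = P_i ⊕ P'_i and thus P'_i = P_i ⊕ C_i ⊕ C'_i.
P'[0]: 0b10110010 ⊕ 0b00010001 ⊕ 0b01100101 = 0b11000110.
P'[1]: 0b00110001 ⊕ 0b10000110 ⊕ 0b01000110 = 0b11110001.
P'[2]: 0b10000001 ⊕ 0b01001010 ⊕ 0b10001001 = 0b01000010.
P'[3]: 0b01110100 ⊕ 0b10101011 ⊕ 0b01100110 = 0b10111001.
P'[4]: 0b01011011 ⊕ 0b10101000 ⊕ 0b10010011 = 0b01100000.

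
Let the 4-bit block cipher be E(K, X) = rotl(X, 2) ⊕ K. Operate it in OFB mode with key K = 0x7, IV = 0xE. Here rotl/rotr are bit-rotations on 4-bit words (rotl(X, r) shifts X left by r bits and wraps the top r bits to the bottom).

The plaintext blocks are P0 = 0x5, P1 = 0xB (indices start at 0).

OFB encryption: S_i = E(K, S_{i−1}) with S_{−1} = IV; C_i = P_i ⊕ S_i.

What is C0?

C0 = 0x9

C0: S = E(K, 0xE) = 0xC; 0x5 ⊕ 0xC = 0x9.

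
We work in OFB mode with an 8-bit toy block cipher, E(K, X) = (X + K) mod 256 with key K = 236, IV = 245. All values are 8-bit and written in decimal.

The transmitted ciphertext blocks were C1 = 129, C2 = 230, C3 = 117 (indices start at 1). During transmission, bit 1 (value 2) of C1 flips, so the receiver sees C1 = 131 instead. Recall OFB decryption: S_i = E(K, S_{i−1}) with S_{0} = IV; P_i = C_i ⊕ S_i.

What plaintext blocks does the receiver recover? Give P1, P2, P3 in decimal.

P1 = 98, P2 = 43, P3 = 204

Only C1 changed, to 131. In OFB, a change in C_i flips the same bit in P_i only; the keystream is unaffected. Decrypting the received ciphertext:
P1: S = E(K, 245) = 225; 131 ⊕ 225 = 98.
P2: S = E(K, 225) = 205; 230 ⊕ 205 = 43.
P3: S = E(K, 205) = 185; 117 ⊕ 185 = 204.
Blocks that differ from the original plaintext: P1.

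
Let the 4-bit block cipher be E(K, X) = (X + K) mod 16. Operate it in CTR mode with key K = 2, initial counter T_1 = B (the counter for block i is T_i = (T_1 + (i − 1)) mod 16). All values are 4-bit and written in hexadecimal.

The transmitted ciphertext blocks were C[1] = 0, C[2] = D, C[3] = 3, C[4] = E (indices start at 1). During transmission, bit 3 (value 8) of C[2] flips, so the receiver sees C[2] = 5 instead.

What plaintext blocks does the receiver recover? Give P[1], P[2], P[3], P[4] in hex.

CTR decryption: S_i = E(K, T_i) where T_i is the counter for block i; P_i = C_i ⊕ S_i.
Only C[2] changed, to 5. In CTR, a change in C_i flips the same bit in P_i only; the keystream is unaffected. Decrypting the received ciphertext:
P[1]: T = B, S = E(K, T) = D; 0 ⊕ D = D.
P[2]: T = C, S = E(K, T) = E; 5 ⊕ E = B.
P[3]: T = D, S = E(K, T) = F; 3 ⊕ F = C.
P[4]: T = E, S = E(K, T) = 0; E ⊕ 0 = E.
Blocks that differ from the original plaintext: P[2].

P[1] = D, P[2] = B, P[3] = C, P[4] = E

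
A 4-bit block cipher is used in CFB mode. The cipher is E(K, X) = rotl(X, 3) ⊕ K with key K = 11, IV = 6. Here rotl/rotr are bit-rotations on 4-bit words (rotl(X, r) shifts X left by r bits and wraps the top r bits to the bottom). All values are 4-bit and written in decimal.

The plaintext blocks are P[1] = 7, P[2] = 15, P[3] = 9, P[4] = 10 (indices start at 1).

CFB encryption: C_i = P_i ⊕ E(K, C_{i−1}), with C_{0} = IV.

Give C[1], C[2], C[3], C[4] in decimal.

C[1]: E(K, 6) = 8; 7 ⊕ 8 = 15.
C[2]: E(K, 15) = 4; 15 ⊕ 4 = 11.
C[3]: E(K, 11) = 6; 9 ⊕ 6 = 15.
C[4]: E(K, 15) = 4; 10 ⊕ 4 = 14.

C[1] = 15, C[2] = 11, C[3] = 15, C[4] = 14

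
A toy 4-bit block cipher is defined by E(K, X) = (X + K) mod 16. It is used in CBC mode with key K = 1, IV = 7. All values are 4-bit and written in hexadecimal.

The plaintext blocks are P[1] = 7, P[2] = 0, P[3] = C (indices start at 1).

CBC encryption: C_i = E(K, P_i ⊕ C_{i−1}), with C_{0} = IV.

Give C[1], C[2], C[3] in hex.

C[1] = 1, C[2] = 2, C[3] = F

C[1]: P[1] ⊕ 7 = 0; E(K, 0) = 1.
C[2]: P[2] ⊕ 1 = 1; E(K, 1) = 2.
C[3]: P[3] ⊕ 2 = E; E(K, E) = F.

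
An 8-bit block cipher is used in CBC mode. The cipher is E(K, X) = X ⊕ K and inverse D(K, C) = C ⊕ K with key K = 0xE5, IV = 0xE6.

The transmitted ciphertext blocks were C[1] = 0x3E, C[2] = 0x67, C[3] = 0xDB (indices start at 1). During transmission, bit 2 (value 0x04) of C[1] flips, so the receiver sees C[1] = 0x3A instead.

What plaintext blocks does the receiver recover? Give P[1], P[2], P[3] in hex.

P[1] = 0x39, P[2] = 0xB8, P[3] = 0x59

CBC decryption: P_i = D(K, C_i) ⊕ C_{i−1}, with C_{0} = IV.
Only C[1] changed, to 0x3A. In CBC, a change in C_i garbles P_i and flips the same bit in P_{i+1}. Decrypting the received ciphertext:
P[1]: D(K, 0x3A) = 0xDF; 0xDF ⊕ 0xE6 = 0x39.
P[2]: D(K, 0x67) = 0x82; 0x82 ⊕ 0x3A = 0xB8.
P[3]: D(K, 0xDB) = 0x3E; 0x3E ⊕ 0x67 = 0x59.
Blocks that differ from the original plaintext: P[1], P[2].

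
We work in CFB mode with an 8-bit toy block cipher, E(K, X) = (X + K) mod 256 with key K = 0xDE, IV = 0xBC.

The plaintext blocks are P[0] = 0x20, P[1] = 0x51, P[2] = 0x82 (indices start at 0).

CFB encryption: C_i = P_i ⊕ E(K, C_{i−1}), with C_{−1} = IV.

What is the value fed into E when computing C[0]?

C[0]: E(K, 0xBC) = 0x9A; 0x20 ⊕ 0x9A = 0xBA.
So the input to E for block [0] is 0xBC.

0xBC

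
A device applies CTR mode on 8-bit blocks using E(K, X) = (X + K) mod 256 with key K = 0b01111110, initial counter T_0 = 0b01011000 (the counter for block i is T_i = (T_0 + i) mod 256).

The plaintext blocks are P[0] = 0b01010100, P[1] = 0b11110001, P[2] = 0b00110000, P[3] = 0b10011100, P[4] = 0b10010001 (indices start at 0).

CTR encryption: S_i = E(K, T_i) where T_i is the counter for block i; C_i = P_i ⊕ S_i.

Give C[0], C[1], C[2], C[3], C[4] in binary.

C[0] = 0b10000010, C[1] = 0b00100110, C[2] = 0b11101000, C[3] = 0b01000101, C[4] = 0b01001011

C[0]: T = 0b01011000, S = E(K, T) = 0b11010110; 0b01010100 ⊕ 0b11010110 = 0b10000010.
C[1]: T = 0b01011001, S = E(K, T) = 0b11010111; 0b11110001 ⊕ 0b11010111 = 0b00100110.
C[2]: T = 0b01011010, S = E(K, T) = 0b11011000; 0b00110000 ⊕ 0b11011000 = 0b11101000.
C[3]: T = 0b01011011, S = E(K, T) = 0b11011001; 0b10011100 ⊕ 0b11011001 = 0b01000101.
C[4]: T = 0b01011100, S = E(K, T) = 0b11011010; 0b10010001 ⊕ 0b11011010 = 0b01001011.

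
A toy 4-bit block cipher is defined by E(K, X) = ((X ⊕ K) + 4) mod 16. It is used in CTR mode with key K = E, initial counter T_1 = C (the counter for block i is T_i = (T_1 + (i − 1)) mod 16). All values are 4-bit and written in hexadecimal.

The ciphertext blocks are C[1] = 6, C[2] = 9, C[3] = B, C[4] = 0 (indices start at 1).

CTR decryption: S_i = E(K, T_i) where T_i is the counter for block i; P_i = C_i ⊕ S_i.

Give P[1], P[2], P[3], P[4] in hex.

P[1] = 0, P[2] = E, P[3] = F, P[4] = 5

P[1]: T = C, S = E(K, T) = 6; 6 ⊕ 6 = 0.
P[2]: T = D, S = E(K, T) = 7; 9 ⊕ 7 = E.
P[3]: T = E, S = E(K, T) = 4; B ⊕ 4 = F.
P[4]: T = F, S = E(K, T) = 5; 0 ⊕ 5 = 5.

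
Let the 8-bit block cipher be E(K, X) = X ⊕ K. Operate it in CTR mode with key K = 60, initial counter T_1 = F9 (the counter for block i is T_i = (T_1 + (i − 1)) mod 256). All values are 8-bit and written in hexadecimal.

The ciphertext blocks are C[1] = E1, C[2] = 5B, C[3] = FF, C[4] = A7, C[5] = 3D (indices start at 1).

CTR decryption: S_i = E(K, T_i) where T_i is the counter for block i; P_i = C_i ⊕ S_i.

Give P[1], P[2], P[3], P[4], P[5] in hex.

P[1] = 78, P[2] = C1, P[3] = 64, P[4] = 3B, P[5] = A0

P[1]: T = F9, S = E(K, T) = 99; E1 ⊕ 99 = 78.
P[2]: T = FA, S = E(K, T) = 9A; 5B ⊕ 9A = C1.
P[3]: T = FB, S = E(K, T) = 9B; FF ⊕ 9B = 64.
P[4]: T = FC, S = E(K, T) = 9C; A7 ⊕ 9C = 3B.
P[5]: T = FD, S = E(K, T) = 9D; 3D ⊕ 9D = A0.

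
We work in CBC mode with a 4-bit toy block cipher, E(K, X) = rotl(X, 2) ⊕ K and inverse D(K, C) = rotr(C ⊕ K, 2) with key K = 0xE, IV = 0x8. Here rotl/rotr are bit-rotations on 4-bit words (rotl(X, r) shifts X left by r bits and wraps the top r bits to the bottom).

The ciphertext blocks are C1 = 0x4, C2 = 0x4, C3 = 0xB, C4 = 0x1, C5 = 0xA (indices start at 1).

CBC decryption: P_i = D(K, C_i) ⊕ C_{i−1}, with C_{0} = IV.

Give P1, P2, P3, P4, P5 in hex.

P1 = 0x2, P2 = 0xE, P3 = 0x1, P4 = 0x4, P5 = 0x0

P1: D(K, 0x4) = 0xA; 0xA ⊕ 0x8 = 0x2.
P2: D(K, 0x4) = 0xA; 0xA ⊕ 0x4 = 0xE.
P3: D(K, 0xB) = 0x5; 0x5 ⊕ 0x4 = 0x1.
P4: D(K, 0x1) = 0xF; 0xF ⊕ 0xB = 0x4.
P5: D(K, 0xA) = 0x1; 0x1 ⊕ 0x1 = 0x0.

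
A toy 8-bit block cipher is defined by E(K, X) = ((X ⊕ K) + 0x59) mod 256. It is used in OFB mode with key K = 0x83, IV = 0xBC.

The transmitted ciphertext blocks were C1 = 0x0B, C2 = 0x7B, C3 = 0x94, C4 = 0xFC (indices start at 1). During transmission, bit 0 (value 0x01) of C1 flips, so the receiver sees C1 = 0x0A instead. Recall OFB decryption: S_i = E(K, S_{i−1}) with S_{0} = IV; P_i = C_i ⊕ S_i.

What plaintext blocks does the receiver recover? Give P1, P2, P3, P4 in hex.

Only C1 changed, to 0x0A. In OFB, a change in C_i flips the same bit in P_i only; the keystream is unaffected. Decrypting the received ciphertext:
P1: S = E(K, 0xBC) = 0x98; 0x0A ⊕ 0x98 = 0x92.
P2: S = E(K, 0x98) = 0x74; 0x7B ⊕ 0x74 = 0x0F.
P3: S = E(K, 0x74) = 0x50; 0x94 ⊕ 0x50 = 0xC4.
P4: S = E(K, 0x50) = 0x2C; 0xFC ⊕ 0x2C = 0xD0.
Blocks that differ from the original plaintext: P1.

P1 = 0x92, P2 = 0x0F, P3 = 0xC4, P4 = 0xD0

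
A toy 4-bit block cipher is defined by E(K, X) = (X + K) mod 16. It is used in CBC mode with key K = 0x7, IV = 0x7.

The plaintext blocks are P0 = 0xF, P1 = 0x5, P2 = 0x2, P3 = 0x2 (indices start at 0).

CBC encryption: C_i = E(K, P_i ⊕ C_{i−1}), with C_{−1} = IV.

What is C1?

C0: P0 ⊕ 0x7 = 0x8; E(K, 0x8) = 0xF.
C1: P1 ⊕ 0xF = 0xA; E(K, 0xA) = 0x1.

C1 = 0x1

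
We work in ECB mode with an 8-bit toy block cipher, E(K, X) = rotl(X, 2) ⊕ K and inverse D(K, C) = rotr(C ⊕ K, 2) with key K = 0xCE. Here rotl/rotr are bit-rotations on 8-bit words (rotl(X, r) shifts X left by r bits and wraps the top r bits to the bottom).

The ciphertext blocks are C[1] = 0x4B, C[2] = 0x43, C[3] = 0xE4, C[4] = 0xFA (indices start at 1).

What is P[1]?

P[1] = 0x61

ECB decryption: P_i = D(K, C_i).
P[1]: D(K, 0x4B) = 0x61.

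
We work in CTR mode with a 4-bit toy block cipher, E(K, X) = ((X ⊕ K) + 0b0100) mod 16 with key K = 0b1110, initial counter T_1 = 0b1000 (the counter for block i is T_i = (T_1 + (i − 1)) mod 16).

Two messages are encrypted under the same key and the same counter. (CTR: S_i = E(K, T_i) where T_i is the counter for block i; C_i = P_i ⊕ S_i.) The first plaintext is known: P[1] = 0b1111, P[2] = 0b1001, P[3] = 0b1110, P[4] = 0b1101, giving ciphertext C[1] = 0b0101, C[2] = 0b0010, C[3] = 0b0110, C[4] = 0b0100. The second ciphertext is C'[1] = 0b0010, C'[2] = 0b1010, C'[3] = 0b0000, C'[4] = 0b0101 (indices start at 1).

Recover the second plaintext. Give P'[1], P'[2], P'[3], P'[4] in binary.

In CTR with a reused counter, both messages share the same keystream S_i, so C_i ⊕ C'_i = P_i ⊕ P'_i and thus P'_i = P_i ⊕ C_i ⊕ C'_i.
P'[1]: 0b1111 ⊕ 0b0101 ⊕ 0b0010 = 0b1000.
P'[2]: 0b1001 ⊕ 0b0010 ⊕ 0b1010 = 0b0001.
P'[3]: 0b1110 ⊕ 0b0110 ⊕ 0b0000 = 0b1000.
P'[4]: 0b1101 ⊕ 0b0100 ⊕ 0b0101 = 0b1100.

P'[1] = 0b1000, P'[2] = 0b0001, P'[3] = 0b1000, P'[4] = 0b1100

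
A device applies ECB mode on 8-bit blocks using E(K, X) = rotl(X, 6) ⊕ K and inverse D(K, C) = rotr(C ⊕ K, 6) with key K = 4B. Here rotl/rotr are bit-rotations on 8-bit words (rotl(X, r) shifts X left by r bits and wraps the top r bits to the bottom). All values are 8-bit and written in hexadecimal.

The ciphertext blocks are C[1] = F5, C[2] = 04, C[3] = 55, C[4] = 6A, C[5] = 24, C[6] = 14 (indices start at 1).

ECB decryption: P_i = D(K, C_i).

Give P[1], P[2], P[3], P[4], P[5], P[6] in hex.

P[1] = FA, P[2] = 3D, P[3] = 78, P[4] = 84, P[5] = BD, P[6] = 7D

P[1]: D(K, F5) = FA.
P[2]: D(K, 04) = 3D.
P[3]: D(K, 55) = 78.
P[4]: D(K, 6A) = 84.
P[5]: D(K, 24) = BD.
P[6]: D(K, 14) = 7D.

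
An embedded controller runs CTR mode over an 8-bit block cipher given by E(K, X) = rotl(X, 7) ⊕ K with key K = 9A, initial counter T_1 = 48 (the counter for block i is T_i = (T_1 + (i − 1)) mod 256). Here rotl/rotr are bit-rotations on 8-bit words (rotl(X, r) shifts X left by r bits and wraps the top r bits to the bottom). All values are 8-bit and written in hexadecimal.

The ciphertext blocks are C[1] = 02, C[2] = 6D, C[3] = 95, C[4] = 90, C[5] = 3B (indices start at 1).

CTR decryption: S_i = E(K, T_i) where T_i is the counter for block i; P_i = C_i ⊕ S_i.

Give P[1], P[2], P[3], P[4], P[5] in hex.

P[1]: T = 48, S = E(K, T) = BE; 02 ⊕ BE = BC.
P[2]: T = 49, S = E(K, T) = 3E; 6D ⊕ 3E = 53.
P[3]: T = 4A, S = E(K, T) = BF; 95 ⊕ BF = 2A.
P[4]: T = 4B, S = E(K, T) = 3F; 90 ⊕ 3F = AF.
P[5]: T = 4C, S = E(K, T) = BC; 3B ⊕ BC = 87.

P[1] = BC, P[2] = 53, P[3] = 2A, P[4] = AF, P[5] = 87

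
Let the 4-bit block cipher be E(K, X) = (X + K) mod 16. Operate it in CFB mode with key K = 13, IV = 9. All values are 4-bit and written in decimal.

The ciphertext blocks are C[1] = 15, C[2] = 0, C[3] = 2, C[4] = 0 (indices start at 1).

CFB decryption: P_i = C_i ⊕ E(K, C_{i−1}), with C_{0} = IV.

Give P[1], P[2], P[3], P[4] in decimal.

P[1] = 9, P[2] = 12, P[3] = 15, P[4] = 15

P[1]: E(K, 9) = 6; 15 ⊕ 6 = 9.
P[2]: E(K, 15) = 12; 0 ⊕ 12 = 12.
P[3]: E(K, 0) = 13; 2 ⊕ 13 = 15.
P[4]: E(K, 2) = 15; 0 ⊕ 15 = 15.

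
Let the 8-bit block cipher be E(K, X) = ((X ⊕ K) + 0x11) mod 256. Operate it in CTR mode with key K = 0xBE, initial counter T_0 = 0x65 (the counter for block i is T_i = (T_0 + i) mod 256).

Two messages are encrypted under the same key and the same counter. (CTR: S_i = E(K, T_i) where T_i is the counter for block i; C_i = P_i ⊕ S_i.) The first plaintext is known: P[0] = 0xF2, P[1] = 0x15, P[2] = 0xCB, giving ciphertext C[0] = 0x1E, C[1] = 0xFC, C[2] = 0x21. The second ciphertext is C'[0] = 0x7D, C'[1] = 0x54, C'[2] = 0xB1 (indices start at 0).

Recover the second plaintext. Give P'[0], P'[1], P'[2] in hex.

In CTR with a reused counter, both messages share the same keystream S_i, so C_i ⊕ C'_i = P_i ⊕ P'_i and thus P'_i = P_i ⊕ C_i ⊕ C'_i.
P'[0]: 0xF2 ⊕ 0x1E ⊕ 0x7D = 0x91.
P'[1]: 0x15 ⊕ 0xFC ⊕ 0x54 = 0xBD.
P'[2]: 0xCB ⊕ 0x21 ⊕ 0xB1 = 0x5B.

P'[0] = 0x91, P'[1] = 0xBD, P'[2] = 0x5B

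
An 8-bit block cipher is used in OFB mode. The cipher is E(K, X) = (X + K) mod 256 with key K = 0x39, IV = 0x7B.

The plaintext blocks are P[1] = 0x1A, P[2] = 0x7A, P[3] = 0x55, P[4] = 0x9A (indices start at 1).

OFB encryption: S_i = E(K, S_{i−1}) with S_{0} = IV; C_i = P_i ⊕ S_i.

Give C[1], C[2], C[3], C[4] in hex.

C[1] = 0xAE, C[2] = 0x97, C[3] = 0x73, C[4] = 0xC5

C[1]: S = E(K, 0x7B) = 0xB4; 0x1A ⊕ 0xB4 = 0xAE.
C[2]: S = E(K, 0xB4) = 0xED; 0x7A ⊕ 0xED = 0x97.
C[3]: S = E(K, 0xED) = 0x26; 0x55 ⊕ 0x26 = 0x73.
C[4]: S = E(K, 0x26) = 0x5F; 0x9A ⊕ 0x5F = 0xC5.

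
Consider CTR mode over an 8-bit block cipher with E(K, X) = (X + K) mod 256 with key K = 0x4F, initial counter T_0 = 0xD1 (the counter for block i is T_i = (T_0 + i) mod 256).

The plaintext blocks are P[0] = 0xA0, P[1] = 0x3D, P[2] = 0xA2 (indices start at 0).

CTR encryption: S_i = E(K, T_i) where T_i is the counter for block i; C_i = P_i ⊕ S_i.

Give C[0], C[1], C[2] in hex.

C[0]: T = 0xD1, S = E(K, T) = 0x20; 0xA0 ⊕ 0x20 = 0x80.
C[1]: T = 0xD2, S = E(K, T) = 0x21; 0x3D ⊕ 0x21 = 0x1C.
C[2]: T = 0xD3, S = E(K, T) = 0x22; 0xA2 ⊕ 0x22 = 0x80.

C[0] = 0x80, C[1] = 0x1C, C[2] = 0x80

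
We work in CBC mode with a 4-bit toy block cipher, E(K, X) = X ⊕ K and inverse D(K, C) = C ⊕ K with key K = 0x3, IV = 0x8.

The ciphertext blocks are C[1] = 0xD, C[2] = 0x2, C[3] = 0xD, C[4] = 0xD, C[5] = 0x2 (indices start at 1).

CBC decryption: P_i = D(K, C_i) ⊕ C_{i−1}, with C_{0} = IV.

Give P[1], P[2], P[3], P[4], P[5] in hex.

P[1]: D(K, 0xD) = 0xE; 0xE ⊕ 0x8 = 0x6.
P[2]: D(K, 0x2) = 0x1; 0x1 ⊕ 0xD = 0xC.
P[3]: D(K, 0xD) = 0xE; 0xE ⊕ 0x2 = 0xC.
P[4]: D(K, 0xD) = 0xE; 0xE ⊕ 0xD = 0x3.
P[5]: D(K, 0x2) = 0x1; 0x1 ⊕ 0xD = 0xC.

P[1] = 0x6, P[2] = 0xC, P[3] = 0xC, P[4] = 0x3, P[5] = 0xC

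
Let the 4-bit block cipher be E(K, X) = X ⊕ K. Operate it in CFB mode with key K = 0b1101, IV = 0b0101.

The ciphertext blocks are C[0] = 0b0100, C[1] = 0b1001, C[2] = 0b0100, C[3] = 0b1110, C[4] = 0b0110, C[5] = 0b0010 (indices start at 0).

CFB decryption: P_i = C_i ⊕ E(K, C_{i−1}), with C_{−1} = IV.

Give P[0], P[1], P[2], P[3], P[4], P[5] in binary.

P[0] = 0b1100, P[1] = 0b0000, P[2] = 0b0000, P[3] = 0b0111, P[4] = 0b0101, P[5] = 0b1001

P[0]: E(K, 0b0101) = 0b1000; 0b0100 ⊕ 0b1000 = 0b1100.
P[1]: E(K, 0b0100) = 0b1001; 0b1001 ⊕ 0b1001 = 0b0000.
P[2]: E(K, 0b1001) = 0b0100; 0b0100 ⊕ 0b0100 = 0b0000.
P[3]: E(K, 0b0100) = 0b1001; 0b1110 ⊕ 0b1001 = 0b0111.
P[4]: E(K, 0b1110) = 0b0011; 0b0110 ⊕ 0b0011 = 0b0101.
P[5]: E(K, 0b0110) = 0b1011; 0b0010 ⊕ 0b1011 = 0b1001.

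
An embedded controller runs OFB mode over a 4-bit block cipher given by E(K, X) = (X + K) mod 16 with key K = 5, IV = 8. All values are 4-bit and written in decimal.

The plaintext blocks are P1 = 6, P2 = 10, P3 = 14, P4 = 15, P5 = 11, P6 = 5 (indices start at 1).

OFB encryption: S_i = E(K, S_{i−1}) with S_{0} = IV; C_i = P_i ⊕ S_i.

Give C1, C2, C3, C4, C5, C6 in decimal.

C1 = 11, C2 = 8, C3 = 9, C4 = 3, C5 = 10, C6 = 3

C1: S = E(K, 8) = 13; 6 ⊕ 13 = 11.
C2: S = E(K, 13) = 2; 10 ⊕ 2 = 8.
C3: S = E(K, 2) = 7; 14 ⊕ 7 = 9.
C4: S = E(K, 7) = 12; 15 ⊕ 12 = 3.
C5: S = E(K, 12) = 1; 11 ⊕ 1 = 10.
C6: S = E(K, 1) = 6; 5 ⊕ 6 = 3.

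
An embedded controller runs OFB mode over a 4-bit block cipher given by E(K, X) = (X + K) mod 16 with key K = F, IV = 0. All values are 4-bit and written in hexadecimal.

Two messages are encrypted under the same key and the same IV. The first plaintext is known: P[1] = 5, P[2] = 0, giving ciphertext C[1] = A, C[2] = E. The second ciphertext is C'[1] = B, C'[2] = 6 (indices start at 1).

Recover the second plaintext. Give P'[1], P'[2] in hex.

P'[1] = 4, P'[2] = 8

In OFB with a reused IV, both messages share the same keystream S_i, so C_i ⊕ C'_i = P_i ⊕ P'_i and thus P'_i = P_i ⊕ C_i ⊕ C'_i.
P'[1]: 5 ⊕ A ⊕ B = 4.
P'[2]: 0 ⊕ E ⊕ 6 = 8.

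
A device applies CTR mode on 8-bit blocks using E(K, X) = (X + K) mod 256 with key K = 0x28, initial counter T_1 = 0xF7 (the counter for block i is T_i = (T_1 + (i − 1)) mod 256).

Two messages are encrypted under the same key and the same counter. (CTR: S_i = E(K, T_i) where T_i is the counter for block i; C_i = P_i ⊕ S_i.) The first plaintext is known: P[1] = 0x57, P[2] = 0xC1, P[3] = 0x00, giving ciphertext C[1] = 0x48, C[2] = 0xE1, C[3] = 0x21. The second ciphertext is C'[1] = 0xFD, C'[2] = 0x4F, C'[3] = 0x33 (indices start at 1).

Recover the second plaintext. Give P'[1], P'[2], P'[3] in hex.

In CTR with a reused counter, both messages share the same keystream S_i, so C_i ⊕ C'_i = P_i ⊕ P'_i and thus P'_i = P_i ⊕ C_i ⊕ C'_i.
P'[1]: 0x57 ⊕ 0x48 ⊕ 0xFD = 0xE2.
P'[2]: 0xC1 ⊕ 0xE1 ⊕ 0x4F = 0x6F.
P'[3]: 0x00 ⊕ 0x21 ⊕ 0x33 = 0x12.

P'[1] = 0xE2, P'[2] = 0x6F, P'[3] = 0x12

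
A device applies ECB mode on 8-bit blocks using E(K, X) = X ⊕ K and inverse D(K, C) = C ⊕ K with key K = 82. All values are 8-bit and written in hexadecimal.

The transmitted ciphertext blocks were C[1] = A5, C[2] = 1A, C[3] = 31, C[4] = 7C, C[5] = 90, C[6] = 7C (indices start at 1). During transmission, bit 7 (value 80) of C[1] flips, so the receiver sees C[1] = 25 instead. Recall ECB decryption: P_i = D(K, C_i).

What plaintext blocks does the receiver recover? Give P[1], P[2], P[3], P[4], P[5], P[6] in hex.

P[1] = A7, P[2] = 98, P[3] = B3, P[4] = FE, P[5] = 12, P[6] = FE

Only C[1] changed, to 25. In ECB, a change in C_i affects only P_i. Decrypting the received ciphertext:
P[1]: D(K, 25) = A7.
P[2]: D(K, 1A) = 98.
P[3]: D(K, 31) = B3.
P[4]: D(K, 7C) = FE.
P[5]: D(K, 90) = 12.
P[6]: D(K, 7C) = FE.
Blocks that differ from the original plaintext: P[1].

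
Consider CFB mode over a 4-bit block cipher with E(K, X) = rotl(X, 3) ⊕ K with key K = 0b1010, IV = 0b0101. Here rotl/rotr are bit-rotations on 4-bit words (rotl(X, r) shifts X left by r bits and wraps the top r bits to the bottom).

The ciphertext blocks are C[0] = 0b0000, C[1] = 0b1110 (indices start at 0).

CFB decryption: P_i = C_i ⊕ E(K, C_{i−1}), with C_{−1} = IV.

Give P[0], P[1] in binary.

P[0]: E(K, 0b0101) = 0b0000; 0b0000 ⊕ 0b0000 = 0b0000.
P[1]: E(K, 0b0000) = 0b1010; 0b1110 ⊕ 0b1010 = 0b0100.

P[0] = 0b0000, P[1] = 0b0100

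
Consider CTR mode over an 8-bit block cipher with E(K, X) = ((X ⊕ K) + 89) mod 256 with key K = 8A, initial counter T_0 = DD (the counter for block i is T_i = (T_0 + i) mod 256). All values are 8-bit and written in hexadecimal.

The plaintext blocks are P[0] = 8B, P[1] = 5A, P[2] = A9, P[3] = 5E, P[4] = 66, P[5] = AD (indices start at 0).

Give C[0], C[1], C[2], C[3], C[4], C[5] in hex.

C[0] = 6B, C[1] = 87, C[2] = 77, C[3] = AD, C[4] = 92, C[5] = 5C

CTR encryption: S_i = E(K, T_i) where T_i is the counter for block i; C_i = P_i ⊕ S_i.
C[0]: T = DD, S = E(K, T) = E0; 8B ⊕ E0 = 6B.
C[1]: T = DE, S = E(K, T) = DD; 5A ⊕ DD = 87.
C[2]: T = DF, S = E(K, T) = DE; A9 ⊕ DE = 77.
C[3]: T = E0, S = E(K, T) = F3; 5E ⊕ F3 = AD.
C[4]: T = E1, S = E(K, T) = F4; 66 ⊕ F4 = 92.
C[5]: T = E2, S = E(K, T) = F1; AD ⊕ F1 = 5C.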